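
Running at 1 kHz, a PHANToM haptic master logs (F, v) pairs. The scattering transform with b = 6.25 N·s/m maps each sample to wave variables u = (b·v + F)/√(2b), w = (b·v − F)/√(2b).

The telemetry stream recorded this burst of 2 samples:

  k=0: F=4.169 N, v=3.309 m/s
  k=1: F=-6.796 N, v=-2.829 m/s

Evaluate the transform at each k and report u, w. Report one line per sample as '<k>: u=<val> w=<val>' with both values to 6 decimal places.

k=0: b·v=6.25×3.309=20.681250; √(2b)=3.535534; u=(20.681250+4.169)/3.535534=7.028712, w=(20.681250−4.169)/3.535534=4.670370
k=1: b·v=6.25×(-2.829)=-17.681250; √(2b)=3.535534; u=(-17.681250+(-6.796))/3.535534=-6.923212, w=(-17.681250−(-6.796))/3.535534=-3.078814

0: u=7.028712 w=4.670370
1: u=-6.923212 w=-3.078814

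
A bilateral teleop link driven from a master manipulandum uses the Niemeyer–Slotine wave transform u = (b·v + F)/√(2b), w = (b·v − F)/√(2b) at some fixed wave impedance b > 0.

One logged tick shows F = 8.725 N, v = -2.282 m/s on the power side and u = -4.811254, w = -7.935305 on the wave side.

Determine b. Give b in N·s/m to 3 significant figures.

b = 15.6 N·s/m

u + w = -12.746559;  u + w = √(2b)·v, so √(2b) = -12.746559/(-2.282) = 5.585696.
b = (√(2b))²/2 = 31.200003/2 = 15.600002.
(Check via u − w = 2F/√(2b): u − w = 3.124051, 2F/√(2b) = 3.124051.)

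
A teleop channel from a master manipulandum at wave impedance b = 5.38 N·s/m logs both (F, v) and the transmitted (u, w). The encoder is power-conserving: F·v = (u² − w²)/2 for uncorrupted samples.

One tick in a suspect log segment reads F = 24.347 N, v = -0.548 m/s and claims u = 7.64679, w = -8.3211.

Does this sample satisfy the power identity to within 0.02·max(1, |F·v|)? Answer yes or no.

F·v = 24.347×(-0.548) = -13.3422 W.
(u² − w²)/2 = (58.4734 − 69.2407)/2 = -5.3837 W.
|Δ| = 7.9585;  2% of max(1, |F·v|) = 0.2668.

no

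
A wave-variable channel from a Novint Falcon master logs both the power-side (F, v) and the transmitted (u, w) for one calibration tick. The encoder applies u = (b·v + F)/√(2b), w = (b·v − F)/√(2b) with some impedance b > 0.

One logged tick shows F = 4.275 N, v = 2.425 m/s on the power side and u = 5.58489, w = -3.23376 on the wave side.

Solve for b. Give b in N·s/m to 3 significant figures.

b = 0.47 N·s/m

u + w = 2.35113;  u + w = √(2b)·v, so √(2b) = 2.35113/2.425 = 0.96954.
b = (√(2b))²/2 = 0.94000/2 = 0.47000.
(Check via u − w = 2F/√(2b): u − w = 8.81865, 2F/√(2b) = 8.81863.)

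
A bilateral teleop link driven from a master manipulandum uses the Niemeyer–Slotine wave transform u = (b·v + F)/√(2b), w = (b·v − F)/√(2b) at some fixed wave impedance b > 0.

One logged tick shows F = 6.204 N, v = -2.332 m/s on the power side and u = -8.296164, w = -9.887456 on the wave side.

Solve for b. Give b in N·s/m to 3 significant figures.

u + w = -18.183620;  u + w = √(2b)·v, so √(2b) = -18.183620/(-2.332) = 7.797436.
b = (√(2b))²/2 = 60.800003/2 = 30.400002.
(Check via u − w = 2F/√(2b): u − w = 1.591292, 2F/√(2b) = 1.591292.)

b = 30.4 N·s/m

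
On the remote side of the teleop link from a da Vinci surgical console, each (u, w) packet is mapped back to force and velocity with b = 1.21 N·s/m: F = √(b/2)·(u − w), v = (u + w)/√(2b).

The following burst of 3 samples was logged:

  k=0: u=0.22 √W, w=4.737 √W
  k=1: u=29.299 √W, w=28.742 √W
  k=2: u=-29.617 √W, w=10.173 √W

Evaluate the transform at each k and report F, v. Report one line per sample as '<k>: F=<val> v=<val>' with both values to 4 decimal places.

k=0: u−w=-4.5170, u+w=4.9570; √(b/2)=0.7778, √(2b)=1.5556; F=0.7778×(-4.517)=-3.5134, v=4.9570/1.5556=3.1865
k=1: u−w=0.5570, u+w=58.0410; √(b/2)=0.7778, √(2b)=1.5556; F=0.7778×0.557=0.4332, v=58.0410/1.5556=37.3102
k=2: u−w=-39.7900, u+w=-19.4440; √(b/2)=0.7778, √(2b)=1.5556; F=0.7778×(-39.79)=-30.9494, v=-19.4440/1.5556=-12.4991

0: F=-3.5134 v=3.1865
1: F=0.4332 v=37.3102
2: F=-30.9494 v=-12.4991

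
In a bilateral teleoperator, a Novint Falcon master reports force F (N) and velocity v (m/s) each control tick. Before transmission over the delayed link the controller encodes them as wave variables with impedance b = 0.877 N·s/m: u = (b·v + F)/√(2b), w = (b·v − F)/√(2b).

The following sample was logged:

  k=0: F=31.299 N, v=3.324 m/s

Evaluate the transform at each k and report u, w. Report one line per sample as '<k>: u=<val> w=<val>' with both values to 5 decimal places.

k=0: b·v=0.877×3.324=2.91515; √(2b)=1.32439; u=(2.91515+31.299)/1.32439=25.83396, w=(2.91515−31.299)/1.32439=-21.43170

0: u=25.83396 w=-21.43170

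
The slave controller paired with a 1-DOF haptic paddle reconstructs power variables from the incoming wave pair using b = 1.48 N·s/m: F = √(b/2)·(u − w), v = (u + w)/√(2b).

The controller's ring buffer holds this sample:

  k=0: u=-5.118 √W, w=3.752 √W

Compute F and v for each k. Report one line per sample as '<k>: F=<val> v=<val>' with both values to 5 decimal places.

0: F=-7.63026 v=-0.79397

k=0: u−w=-8.87000, u+w=-1.36600; √(b/2)=0.86023, √(2b)=1.72047; F=0.86023×(-8.87)=-7.63026, v=-1.36600/1.72047=-0.79397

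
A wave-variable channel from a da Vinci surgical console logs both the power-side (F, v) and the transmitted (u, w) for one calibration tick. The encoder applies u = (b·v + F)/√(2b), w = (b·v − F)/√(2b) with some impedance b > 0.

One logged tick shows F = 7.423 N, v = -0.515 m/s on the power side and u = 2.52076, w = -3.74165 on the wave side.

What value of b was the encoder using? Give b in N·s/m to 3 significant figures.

b = 2.81 N·s/m

u + w = -1.22089;  u + w = √(2b)·v, so √(2b) = -1.22089/(-0.515) = 2.37066.
b = (√(2b))²/2 = 5.62003/2 = 2.81001.
(Check via u − w = 2F/√(2b): u − w = 6.26241, 2F/√(2b) = 6.26239.)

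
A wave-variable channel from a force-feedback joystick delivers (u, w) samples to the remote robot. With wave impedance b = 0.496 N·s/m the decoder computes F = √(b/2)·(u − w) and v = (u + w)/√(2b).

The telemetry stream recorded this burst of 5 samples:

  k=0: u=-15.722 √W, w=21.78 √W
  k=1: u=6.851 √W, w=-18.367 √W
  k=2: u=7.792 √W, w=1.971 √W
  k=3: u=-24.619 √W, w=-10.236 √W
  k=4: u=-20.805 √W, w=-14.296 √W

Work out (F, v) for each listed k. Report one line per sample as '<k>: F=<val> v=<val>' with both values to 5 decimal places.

0: F=-18.67585 v=6.08238
1: F=12.55846 v=-11.56234
2: F=2.89883 v=9.80229
3: F=-7.16268 v=-34.99526
4: F=-3.24146 v=-35.24225

k=0: u−w=-37.50200, u+w=6.05800; √(b/2)=0.49800, √(2b)=0.99599; F=0.49800×(-37.502)=-18.67585, v=6.05800/0.99599=6.08238
k=1: u−w=25.21800, u+w=-11.51600; √(b/2)=0.49800, √(2b)=0.99599; F=0.49800×25.218=12.55846, v=-11.51600/0.99599=-11.56234
k=2: u−w=5.82100, u+w=9.76300; √(b/2)=0.49800, √(2b)=0.99599; F=0.49800×5.821=2.89883, v=9.76300/0.99599=9.80229
k=3: u−w=-14.38300, u+w=-34.85500; √(b/2)=0.49800, √(2b)=0.99599; F=0.49800×(-14.383)=-7.16268, v=-34.85500/0.99599=-34.99526
k=4: u−w=-6.50900, u+w=-35.10100; √(b/2)=0.49800, √(2b)=0.99599; F=0.49800×(-6.509)=-3.24146, v=-35.10100/0.99599=-35.24225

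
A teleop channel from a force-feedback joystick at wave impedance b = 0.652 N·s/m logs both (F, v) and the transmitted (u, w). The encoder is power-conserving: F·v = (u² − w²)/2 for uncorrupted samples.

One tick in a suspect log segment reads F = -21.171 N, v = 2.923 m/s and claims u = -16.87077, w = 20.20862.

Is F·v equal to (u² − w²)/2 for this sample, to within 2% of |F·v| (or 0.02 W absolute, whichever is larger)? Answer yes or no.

F·v = (-21.171)×2.923 = -61.88283 W.
(u² − w²)/2 = (284.62288 − 408.38832)/2 = -61.88272 W.
|Δ| = 0.00011;  2% of max(1, |F·v|) = 1.23766.

yes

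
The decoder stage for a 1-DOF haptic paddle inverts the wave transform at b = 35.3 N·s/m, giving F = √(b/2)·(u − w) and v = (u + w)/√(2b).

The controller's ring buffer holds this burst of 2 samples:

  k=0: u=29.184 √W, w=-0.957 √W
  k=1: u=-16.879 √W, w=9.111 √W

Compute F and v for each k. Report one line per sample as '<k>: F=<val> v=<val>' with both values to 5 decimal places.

k=0: u−w=30.14100, u+w=28.22700; √(b/2)=4.20119, √(2b)=8.40238; F=4.20119×30.141=126.62808, v=28.22700/8.40238=3.35941
k=1: u−w=-25.99000, u+w=-7.76800; √(b/2)=4.20119, √(2b)=8.40238; F=4.20119×(-25.99)=-109.18894, v=-7.76800/8.40238=-0.92450

0: F=126.62808 v=3.35941
1: F=-109.18894 v=-0.92450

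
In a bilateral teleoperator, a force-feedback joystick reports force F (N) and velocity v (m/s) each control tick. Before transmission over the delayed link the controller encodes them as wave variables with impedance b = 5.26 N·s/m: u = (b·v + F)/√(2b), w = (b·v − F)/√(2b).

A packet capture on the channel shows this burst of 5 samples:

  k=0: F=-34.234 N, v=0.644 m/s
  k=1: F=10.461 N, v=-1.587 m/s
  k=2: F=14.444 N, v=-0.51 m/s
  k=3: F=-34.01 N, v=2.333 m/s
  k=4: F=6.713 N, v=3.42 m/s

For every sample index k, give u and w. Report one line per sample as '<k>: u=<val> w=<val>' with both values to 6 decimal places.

k=0: b·v=5.26×0.644=3.387440; √(2b)=3.243455; u=(3.387440+(-34.234))/3.243455=-9.510402, w=(3.387440−(-34.234))/3.243455=11.599187
k=1: b·v=5.26×(-1.587)=-8.347620; √(2b)=3.243455; u=(-8.347620+10.461)/3.243455=0.651583, w=(-8.347620−10.461)/3.243455=-5.798946
k=2: b·v=5.26×(-0.51)=-2.682600; √(2b)=3.243455; u=(-2.682600+14.444)/3.243455=3.626195, w=(-2.682600−14.444)/3.243455=-5.280357
k=3: b·v=5.26×2.333=12.271580; √(2b)=3.243455; u=(12.271580+(-34.01))/3.243455=-6.702242, w=(12.271580−(-34.01))/3.243455=14.269222
k=4: b·v=5.26×3.42=17.989200; √(2b)=3.243455; u=(17.989200+6.713)/3.243455=7.616015, w=(17.989200−6.713)/3.243455=3.476601

0: u=-9.510402 w=11.599187
1: u=0.651583 w=-5.798946
2: u=3.626195 w=-5.280357
3: u=-6.702242 w=14.269222
4: u=7.616015 w=3.476601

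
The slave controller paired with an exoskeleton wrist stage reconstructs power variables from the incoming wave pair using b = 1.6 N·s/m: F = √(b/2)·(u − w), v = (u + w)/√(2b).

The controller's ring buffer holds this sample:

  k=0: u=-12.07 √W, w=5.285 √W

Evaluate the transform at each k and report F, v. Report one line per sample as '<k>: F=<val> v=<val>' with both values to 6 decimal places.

k=0: u−w=-17.355000, u+w=-6.785000; √(b/2)=0.894427, √(2b)=1.788854; F=0.894427×(-17.355)=-15.522784, v=-6.785000/1.788854=-3.792930

0: F=-15.522784 v=-3.792930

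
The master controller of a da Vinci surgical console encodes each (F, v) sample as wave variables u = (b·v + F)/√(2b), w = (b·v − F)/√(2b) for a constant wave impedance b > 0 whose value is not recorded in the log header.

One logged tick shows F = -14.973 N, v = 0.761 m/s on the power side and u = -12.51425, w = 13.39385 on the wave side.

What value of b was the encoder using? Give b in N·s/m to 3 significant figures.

b = 0.668 N·s/m

u + w = 0.8796;  u + w = √(2b)·v, so √(2b) = 0.8796/0.761 = 1.1558.
b = (√(2b))²/2 = 1.3360/2 = 0.6680.
(Check via u − w = 2F/√(2b): u − w = -25.9081, 2F/√(2b) = -25.9083.)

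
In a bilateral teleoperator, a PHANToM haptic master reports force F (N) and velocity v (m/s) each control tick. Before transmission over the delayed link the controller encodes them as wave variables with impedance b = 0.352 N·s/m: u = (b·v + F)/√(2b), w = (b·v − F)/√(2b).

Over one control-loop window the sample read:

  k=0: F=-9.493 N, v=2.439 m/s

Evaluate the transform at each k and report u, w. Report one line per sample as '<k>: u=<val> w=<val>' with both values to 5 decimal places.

k=0: b·v=0.352×2.439=0.85853; √(2b)=0.83905; u=(0.85853+(-9.493))/0.83905=-10.29081, w=(0.85853−(-9.493))/0.83905=12.33724

0: u=-10.29081 w=12.33724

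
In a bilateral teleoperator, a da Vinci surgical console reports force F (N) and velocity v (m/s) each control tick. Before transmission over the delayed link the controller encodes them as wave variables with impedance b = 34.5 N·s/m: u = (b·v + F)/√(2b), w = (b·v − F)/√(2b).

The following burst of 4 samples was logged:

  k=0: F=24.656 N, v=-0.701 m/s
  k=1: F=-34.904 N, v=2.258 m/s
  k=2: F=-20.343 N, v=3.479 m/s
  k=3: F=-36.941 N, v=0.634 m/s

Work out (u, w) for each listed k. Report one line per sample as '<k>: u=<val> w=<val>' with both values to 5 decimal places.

k=0: b·v=34.5×(-0.701)=-24.18450; √(2b)=8.30662; u=(-24.18450+24.656)/8.30662=0.05676, w=(-24.18450−24.656)/8.30662=-5.87971
k=1: b·v=34.5×2.258=77.90100; √(2b)=8.30662; u=(77.90100+(-34.904))/8.30662=5.17623, w=(77.90100−(-34.904))/8.30662=13.58013
k=2: b·v=34.5×3.479=120.02550; √(2b)=8.30662; u=(120.02550+(-20.343))/8.30662=12.00036, w=(120.02550−(-20.343))/8.30662=16.89838
k=3: b·v=34.5×0.634=21.87300; √(2b)=8.30662; u=(21.87300+(-36.941))/8.30662=-1.81397, w=(21.87300−(-36.941))/8.30662=7.08037

0: u=0.05676 w=-5.87971
1: u=5.17623 w=13.58013
2: u=12.00036 w=16.89838
3: u=-1.81397 w=7.08037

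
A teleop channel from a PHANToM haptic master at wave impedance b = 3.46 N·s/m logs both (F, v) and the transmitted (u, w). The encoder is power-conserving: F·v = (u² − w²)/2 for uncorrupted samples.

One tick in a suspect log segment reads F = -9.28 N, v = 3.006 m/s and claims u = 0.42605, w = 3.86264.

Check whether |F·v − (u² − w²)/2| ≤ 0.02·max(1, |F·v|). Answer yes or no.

F·v = (-9.28)×3.006 = -27.8957 W.
(u² − w²)/2 = (0.1815 − 14.9200)/2 = -7.3692 W.
|Δ| = 20.5264;  2% of max(1, |F·v|) = 0.5579.

no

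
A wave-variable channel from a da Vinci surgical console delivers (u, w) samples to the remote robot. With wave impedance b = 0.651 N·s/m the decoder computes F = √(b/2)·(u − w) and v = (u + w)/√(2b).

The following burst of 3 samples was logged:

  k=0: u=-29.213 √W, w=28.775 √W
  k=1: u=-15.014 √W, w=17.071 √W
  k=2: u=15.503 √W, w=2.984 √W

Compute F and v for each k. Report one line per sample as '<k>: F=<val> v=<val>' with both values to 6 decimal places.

k=0: u−w=-57.988000, u+w=-0.438000; √(b/2)=0.570526, √(2b)=1.141052; F=0.570526×(-57.988)=-33.083666, v=-0.438000/1.141052=-0.383856
k=1: u−w=-32.085000, u+w=2.057000; √(b/2)=0.570526, √(2b)=1.141052; F=0.570526×(-32.085)=-18.305329, v=2.057000/1.141052=1.802722
k=2: u−w=12.519000, u+w=18.487000; √(b/2)=0.570526, √(2b)=1.141052; F=0.570526×12.519=7.142416, v=18.487000/1.141052=16.201714

0: F=-33.083666 v=-0.383856
1: F=-18.305329 v=1.802722
2: F=7.142416 v=16.201714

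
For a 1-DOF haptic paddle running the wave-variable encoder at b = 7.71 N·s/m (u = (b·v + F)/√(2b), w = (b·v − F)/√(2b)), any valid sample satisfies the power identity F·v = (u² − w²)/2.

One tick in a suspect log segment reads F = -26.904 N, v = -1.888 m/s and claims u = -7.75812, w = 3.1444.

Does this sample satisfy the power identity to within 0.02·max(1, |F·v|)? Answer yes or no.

no

F·v = (-26.904)×(-1.888) = 50.79475 W.
(u² − w²)/2 = (60.18843 − 9.88725)/2 = 25.15059 W.
|Δ| = 25.64416;  2% of max(1, |F·v|) = 1.01590.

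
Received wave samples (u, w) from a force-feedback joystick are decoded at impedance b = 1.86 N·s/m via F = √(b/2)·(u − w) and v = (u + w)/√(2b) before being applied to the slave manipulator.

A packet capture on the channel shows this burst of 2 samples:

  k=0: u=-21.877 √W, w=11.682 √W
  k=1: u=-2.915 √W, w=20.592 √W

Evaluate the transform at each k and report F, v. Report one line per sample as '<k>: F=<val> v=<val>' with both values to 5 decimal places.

0: F=-32.36313 v=-5.28586
1: F=-22.66933 v=9.16510

k=0: u−w=-33.55900, u+w=-10.19500; √(b/2)=0.96437, √(2b)=1.92873; F=0.96437×(-33.559)=-32.36313, v=-10.19500/1.92873=-5.28586
k=1: u−w=-23.50700, u+w=17.67700; √(b/2)=0.96437, √(2b)=1.92873; F=0.96437×(-23.507)=-22.66933, v=17.67700/1.92873=9.16510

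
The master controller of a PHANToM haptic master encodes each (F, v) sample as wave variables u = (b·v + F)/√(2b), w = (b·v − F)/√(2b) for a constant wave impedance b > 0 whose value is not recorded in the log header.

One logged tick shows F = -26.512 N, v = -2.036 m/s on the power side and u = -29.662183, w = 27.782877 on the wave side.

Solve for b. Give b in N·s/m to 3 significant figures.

b = 0.426 N·s/m

u + w = -1.879306;  u + w = √(2b)·v, so √(2b) = -1.879306/(-2.036) = 0.923038.
b = (√(2b))²/2 = 0.852000/2 = 0.426000.
(Check via u − w = 2F/√(2b): u − w = -57.445060, 2F/√(2b) = -57.445070.)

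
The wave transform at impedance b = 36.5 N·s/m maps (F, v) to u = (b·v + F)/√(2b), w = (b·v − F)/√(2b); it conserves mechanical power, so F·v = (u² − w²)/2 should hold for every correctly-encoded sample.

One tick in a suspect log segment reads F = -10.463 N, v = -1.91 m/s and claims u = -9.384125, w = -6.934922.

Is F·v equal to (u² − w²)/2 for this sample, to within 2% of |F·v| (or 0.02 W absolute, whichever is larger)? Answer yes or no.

yes

F·v = (-10.463)×(-1.91) = 19.984330 W.
(u² − w²)/2 = (88.061802 − 48.093143)/2 = 19.984329 W.
|Δ| = 0.000001;  2% of max(1, |F·v|) = 0.399687.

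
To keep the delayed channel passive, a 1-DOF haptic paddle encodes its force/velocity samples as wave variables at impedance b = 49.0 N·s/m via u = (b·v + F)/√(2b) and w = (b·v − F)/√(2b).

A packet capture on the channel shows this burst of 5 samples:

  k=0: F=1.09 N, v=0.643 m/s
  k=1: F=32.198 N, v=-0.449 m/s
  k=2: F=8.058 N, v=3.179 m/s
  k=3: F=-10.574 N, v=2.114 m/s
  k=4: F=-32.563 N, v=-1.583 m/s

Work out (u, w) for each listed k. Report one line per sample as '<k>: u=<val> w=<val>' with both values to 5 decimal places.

0: u=3.29279 w=3.07258
1: u=1.03005 w=-5.47493
2: u=16.54923 w=14.92127
3: u=9.39563 w=11.53190
4: u=-11.12481 w=-4.54609

k=0: b·v=49.0×0.643=31.50700; √(2b)=9.89949; u=(31.50700+1.09)/9.89949=3.29279, w=(31.50700−1.09)/9.89949=3.07258
k=1: b·v=49.0×(-0.449)=-22.00100; √(2b)=9.89949; u=(-22.00100+32.198)/9.89949=1.03005, w=(-22.00100−32.198)/9.89949=-5.47493
k=2: b·v=49.0×3.179=155.77100; √(2b)=9.89949; u=(155.77100+8.058)/9.89949=16.54923, w=(155.77100−8.058)/9.89949=14.92127
k=3: b·v=49.0×2.114=103.58600; √(2b)=9.89949; u=(103.58600+(-10.574))/9.89949=9.39563, w=(103.58600−(-10.574))/9.89949=11.53190
k=4: b·v=49.0×(-1.583)=-77.56700; √(2b)=9.89949; u=(-77.56700+(-32.563))/9.89949=-11.12481, w=(-77.56700−(-32.563))/9.89949=-4.54609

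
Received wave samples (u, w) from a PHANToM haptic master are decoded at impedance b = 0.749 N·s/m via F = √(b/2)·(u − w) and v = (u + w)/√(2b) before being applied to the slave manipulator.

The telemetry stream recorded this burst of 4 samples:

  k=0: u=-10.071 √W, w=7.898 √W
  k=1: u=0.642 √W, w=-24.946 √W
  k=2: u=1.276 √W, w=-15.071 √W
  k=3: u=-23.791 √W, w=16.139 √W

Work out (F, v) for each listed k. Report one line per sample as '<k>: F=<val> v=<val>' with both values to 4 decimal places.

0: F=-10.9964 v=-1.7754
1: F=15.6589 v=-19.8574
2: F=10.0038 v=-11.2711
3: F=-24.4357 v=-6.2520

k=0: u−w=-17.9690, u+w=-2.1730; √(b/2)=0.6120, √(2b)=1.2239; F=0.6120×(-17.969)=-10.9964, v=-2.1730/1.2239=-1.7754
k=1: u−w=25.5880, u+w=-24.3040; √(b/2)=0.6120, √(2b)=1.2239; F=0.6120×25.588=15.6589, v=-24.3040/1.2239=-19.8574
k=2: u−w=16.3470, u+w=-13.7950; √(b/2)=0.6120, √(2b)=1.2239; F=0.6120×16.347=10.0038, v=-13.7950/1.2239=-11.2711
k=3: u−w=-39.9300, u+w=-7.6520; √(b/2)=0.6120, √(2b)=1.2239; F=0.6120×(-39.93)=-24.4357, v=-7.6520/1.2239=-6.2520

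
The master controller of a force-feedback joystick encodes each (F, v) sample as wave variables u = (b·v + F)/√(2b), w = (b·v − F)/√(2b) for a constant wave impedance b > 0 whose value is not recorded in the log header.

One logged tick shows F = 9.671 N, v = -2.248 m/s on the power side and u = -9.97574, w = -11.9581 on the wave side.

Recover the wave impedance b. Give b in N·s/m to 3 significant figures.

u + w = -21.9338;  u + w = √(2b)·v, so √(2b) = -21.9338/(-2.248) = 9.7570.
b = (√(2b))²/2 = 95.2000/2 = 47.6000.
(Check via u − w = 2F/√(2b): u − w = 1.9824, 2F/√(2b) = 1.9824.)

b = 47.6 N·s/m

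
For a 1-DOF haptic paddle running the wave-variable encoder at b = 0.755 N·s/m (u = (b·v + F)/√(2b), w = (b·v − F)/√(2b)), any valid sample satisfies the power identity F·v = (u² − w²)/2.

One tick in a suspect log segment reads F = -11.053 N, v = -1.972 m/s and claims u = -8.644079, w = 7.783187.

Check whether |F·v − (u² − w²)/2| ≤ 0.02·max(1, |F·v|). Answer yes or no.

no

F·v = (-11.053)×(-1.972) = 21.796516 W.
(u² − w²)/2 = (74.720102 − 60.578000)/2 = 7.071051 W.
|Δ| = 14.725465;  2% of max(1, |F·v|) = 0.435930.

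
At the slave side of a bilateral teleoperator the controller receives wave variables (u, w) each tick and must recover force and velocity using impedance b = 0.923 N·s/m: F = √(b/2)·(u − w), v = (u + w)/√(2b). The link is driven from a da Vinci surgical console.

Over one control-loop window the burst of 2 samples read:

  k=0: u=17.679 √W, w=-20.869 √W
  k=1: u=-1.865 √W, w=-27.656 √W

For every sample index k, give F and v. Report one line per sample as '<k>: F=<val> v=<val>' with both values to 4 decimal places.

k=0: u−w=38.5480, u+w=-3.1900; √(b/2)=0.6793, √(2b)=1.3587; F=0.6793×38.548=26.1871, v=-3.1900/1.3587=-2.3479
k=1: u−w=25.7910, u+w=-29.5210; √(b/2)=0.6793, √(2b)=1.3587; F=0.6793×25.791=17.5208, v=-29.5210/1.3587=-21.7278

0: F=26.1871 v=-2.3479
1: F=17.5208 v=-21.7278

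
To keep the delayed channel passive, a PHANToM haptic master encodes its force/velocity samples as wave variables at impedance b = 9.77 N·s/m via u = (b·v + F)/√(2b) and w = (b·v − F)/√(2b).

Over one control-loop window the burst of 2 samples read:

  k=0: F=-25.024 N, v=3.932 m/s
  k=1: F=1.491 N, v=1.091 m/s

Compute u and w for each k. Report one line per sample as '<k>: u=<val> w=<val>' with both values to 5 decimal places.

k=0: b·v=9.77×3.932=38.41564; √(2b)=4.42041; u=(38.41564+(-25.024))/4.42041=3.02950, w=(38.41564−(-25.024))/4.42041=14.35154
k=1: b·v=9.77×1.091=10.65907; √(2b)=4.42041; u=(10.65907+1.491)/4.42041=2.74863, w=(10.65907−1.491)/4.42041=2.07403

0: u=3.02950 w=14.35154
1: u=2.74863 w=2.07403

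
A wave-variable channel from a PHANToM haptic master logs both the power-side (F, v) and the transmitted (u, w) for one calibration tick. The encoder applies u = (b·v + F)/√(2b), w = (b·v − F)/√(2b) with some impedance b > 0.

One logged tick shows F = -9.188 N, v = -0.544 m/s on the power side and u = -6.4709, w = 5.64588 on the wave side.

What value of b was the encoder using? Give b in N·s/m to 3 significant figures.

u + w = -0.8250;  u + w = √(2b)·v, so √(2b) = -0.8250/(-0.544) = 1.5166.
b = (√(2b))²/2 = 2.3000/2 = 1.1500.
(Check via u − w = 2F/√(2b): u − w = -12.1168, 2F/√(2b) = -12.1167.)

b = 1.15 N·s/m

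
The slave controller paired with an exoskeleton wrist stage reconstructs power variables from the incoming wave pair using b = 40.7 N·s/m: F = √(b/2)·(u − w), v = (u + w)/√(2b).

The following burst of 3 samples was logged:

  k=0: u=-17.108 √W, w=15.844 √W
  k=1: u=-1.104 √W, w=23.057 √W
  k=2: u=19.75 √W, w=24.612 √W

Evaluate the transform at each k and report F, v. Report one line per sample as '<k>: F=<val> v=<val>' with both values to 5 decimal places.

0: F=-148.64968 v=-0.14010
1: F=-108.99262 v=2.43322
2: F=-21.93296 v=4.91699

k=0: u−w=-32.95200, u+w=-1.26400; √(b/2)=4.51110, √(2b)=9.02219; F=4.51110×(-32.952)=-148.64968, v=-1.26400/9.02219=-0.14010
k=1: u−w=-24.16100, u+w=21.95300; √(b/2)=4.51110, √(2b)=9.02219; F=4.51110×(-24.161)=-108.99262, v=21.95300/9.02219=2.43322
k=2: u−w=-4.86200, u+w=44.36200; √(b/2)=4.51110, √(2b)=9.02219; F=4.51110×(-4.862)=-21.93296, v=44.36200/9.02219=4.91699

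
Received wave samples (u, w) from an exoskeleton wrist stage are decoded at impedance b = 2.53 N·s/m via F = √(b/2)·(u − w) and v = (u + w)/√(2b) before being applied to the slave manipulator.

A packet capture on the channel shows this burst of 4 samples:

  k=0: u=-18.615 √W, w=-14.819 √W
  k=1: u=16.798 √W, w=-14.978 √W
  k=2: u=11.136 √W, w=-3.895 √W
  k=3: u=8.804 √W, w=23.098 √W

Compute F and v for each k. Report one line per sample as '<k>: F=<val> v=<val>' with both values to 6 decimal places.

k=0: u−w=-3.796000, u+w=-33.434000; √(b/2)=1.124722, √(2b)=2.249444; F=1.124722×(-3.796)=-4.269445, v=-33.434000/2.249444=-14.863226
k=1: u−w=31.776000, u+w=1.820000; √(b/2)=1.124722, √(2b)=2.249444; F=1.124722×31.776=35.739172, v=1.820000/2.249444=0.809089
k=2: u−w=15.031000, u+w=7.241000; √(b/2)=1.124722, √(2b)=2.249444; F=1.124722×15.031=16.905699, v=7.241000/2.249444=3.219017
k=3: u−w=-14.294000, u+w=31.902000; √(b/2)=1.124722, √(2b)=2.249444; F=1.124722×(-14.294)=-16.076779, v=31.902000/2.249444=14.182169

0: F=-4.269445 v=-14.863226
1: F=35.739172 v=0.809089
2: F=16.905699 v=3.219017
3: F=-16.076779 v=14.182169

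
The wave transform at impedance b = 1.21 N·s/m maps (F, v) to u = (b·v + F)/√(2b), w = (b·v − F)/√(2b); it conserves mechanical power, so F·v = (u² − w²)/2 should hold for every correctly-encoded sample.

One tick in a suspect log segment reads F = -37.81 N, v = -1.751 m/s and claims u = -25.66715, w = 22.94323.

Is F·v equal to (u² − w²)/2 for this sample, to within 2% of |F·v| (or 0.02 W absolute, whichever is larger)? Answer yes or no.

F·v = (-37.81)×(-1.751) = 66.2053 W.
(u² − w²)/2 = (658.8026 − 526.3918)/2 = 66.2054 W.
|Δ| = 0.0001;  2% of max(1, |F·v|) = 1.3241.

yes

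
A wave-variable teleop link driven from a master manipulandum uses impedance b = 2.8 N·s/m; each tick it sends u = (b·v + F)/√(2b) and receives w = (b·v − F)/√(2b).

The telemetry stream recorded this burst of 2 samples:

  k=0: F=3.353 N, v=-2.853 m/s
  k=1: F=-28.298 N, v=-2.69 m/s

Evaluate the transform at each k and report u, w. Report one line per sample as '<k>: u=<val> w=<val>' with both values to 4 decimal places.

0: u=-1.9588 w=-4.7926
1: u=-15.1409 w=8.7752

k=0: b·v=2.8×(-2.853)=-7.9884; √(2b)=2.3664; u=(-7.9884+3.353)/2.3664=-1.9588, w=(-7.9884−3.353)/2.3664=-4.7926
k=1: b·v=2.8×(-2.69)=-7.5320; √(2b)=2.3664; u=(-7.5320+(-28.298))/2.3664=-15.1409, w=(-7.5320−(-28.298))/2.3664=8.7752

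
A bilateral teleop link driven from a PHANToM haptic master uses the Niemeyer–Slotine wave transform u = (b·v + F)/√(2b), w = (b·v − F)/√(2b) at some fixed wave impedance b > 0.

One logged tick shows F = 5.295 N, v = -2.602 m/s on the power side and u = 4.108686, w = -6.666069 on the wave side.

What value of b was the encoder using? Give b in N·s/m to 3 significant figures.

u + w = -2.557383;  u + w = √(2b)·v, so √(2b) = -2.557383/(-2.602) = 0.982853.
b = (√(2b))²/2 = 0.966000/2 = 0.483000.
(Check via u − w = 2F/√(2b): u − w = 10.774755, 2F/√(2b) = 10.774757.)

b = 0.483 N·s/m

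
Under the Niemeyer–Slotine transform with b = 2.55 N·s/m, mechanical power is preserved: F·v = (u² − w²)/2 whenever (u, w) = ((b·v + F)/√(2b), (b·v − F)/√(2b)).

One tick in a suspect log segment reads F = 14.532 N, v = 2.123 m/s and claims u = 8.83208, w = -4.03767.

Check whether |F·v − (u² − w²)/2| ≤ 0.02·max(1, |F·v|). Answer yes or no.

F·v = 14.532×2.123 = 30.85144 W.
(u² − w²)/2 = (78.00564 − 16.30278)/2 = 30.85143 W.
|Δ| = 0.00001;  2% of max(1, |F·v|) = 0.61703.

yes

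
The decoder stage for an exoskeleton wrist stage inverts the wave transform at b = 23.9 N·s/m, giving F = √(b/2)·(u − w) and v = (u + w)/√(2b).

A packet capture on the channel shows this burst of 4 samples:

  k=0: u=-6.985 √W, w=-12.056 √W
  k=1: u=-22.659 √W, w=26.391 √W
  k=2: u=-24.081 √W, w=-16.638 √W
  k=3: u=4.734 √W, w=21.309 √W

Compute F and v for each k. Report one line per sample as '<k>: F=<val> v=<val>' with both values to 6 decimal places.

0: F=17.529824 v=-2.754075
1: F=-169.559827 v=0.539794
2: F=-25.729537 v=-5.889564
3: F=-57.297740 v=3.766839

k=0: u−w=5.071000, u+w=-19.041000; √(b/2)=3.456877, √(2b)=6.913754; F=3.456877×5.071=17.529824, v=-19.041000/6.913754=-2.754075
k=1: u−w=-49.050000, u+w=3.732000; √(b/2)=3.456877, √(2b)=6.913754; F=3.456877×(-49.05)=-169.559827, v=3.732000/6.913754=0.539794
k=2: u−w=-7.443000, u+w=-40.719000; √(b/2)=3.456877, √(2b)=6.913754; F=3.456877×(-7.443)=-25.729537, v=-40.719000/6.913754=-5.889564
k=3: u−w=-16.575000, u+w=26.043000; √(b/2)=3.456877, √(2b)=6.913754; F=3.456877×(-16.575)=-57.297740, v=26.043000/6.913754=3.766839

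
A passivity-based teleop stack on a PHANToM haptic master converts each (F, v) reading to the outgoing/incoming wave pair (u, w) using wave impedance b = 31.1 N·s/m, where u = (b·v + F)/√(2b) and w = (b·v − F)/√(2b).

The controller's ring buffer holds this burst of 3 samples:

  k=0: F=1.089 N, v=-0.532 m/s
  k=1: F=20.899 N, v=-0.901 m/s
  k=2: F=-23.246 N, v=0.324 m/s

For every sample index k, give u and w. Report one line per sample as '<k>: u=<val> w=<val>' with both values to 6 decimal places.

0: u=-1.959781 w=-2.235942
1: u=-0.903052 w=-6.202862
2: u=-1.669850 w=4.225140

k=0: b·v=31.1×(-0.532)=-16.545200; √(2b)=7.886698; u=(-16.545200+1.089)/7.886698=-1.959781, w=(-16.545200−1.089)/7.886698=-2.235942
k=1: b·v=31.1×(-0.901)=-28.021100; √(2b)=7.886698; u=(-28.021100+20.899)/7.886698=-0.903052, w=(-28.021100−20.899)/7.886698=-6.202862
k=2: b·v=31.1×0.324=10.076400; √(2b)=7.886698; u=(10.076400+(-23.246))/7.886698=-1.669850, w=(10.076400−(-23.246))/7.886698=4.225140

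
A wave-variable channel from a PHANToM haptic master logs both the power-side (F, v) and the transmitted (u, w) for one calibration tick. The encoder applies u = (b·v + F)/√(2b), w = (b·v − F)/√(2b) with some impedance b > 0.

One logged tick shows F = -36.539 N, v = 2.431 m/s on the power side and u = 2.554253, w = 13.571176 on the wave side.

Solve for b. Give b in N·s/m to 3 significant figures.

b = 22 N·s/m

u + w = 16.125429;  u + w = √(2b)·v, so √(2b) = 16.125429/2.431 = 6.633249.
b = (√(2b))²/2 = 43.999996/2 = 21.999998.
(Check via u − w = 2F/√(2b): u − w = -11.016923, 2F/√(2b) = -11.016924.)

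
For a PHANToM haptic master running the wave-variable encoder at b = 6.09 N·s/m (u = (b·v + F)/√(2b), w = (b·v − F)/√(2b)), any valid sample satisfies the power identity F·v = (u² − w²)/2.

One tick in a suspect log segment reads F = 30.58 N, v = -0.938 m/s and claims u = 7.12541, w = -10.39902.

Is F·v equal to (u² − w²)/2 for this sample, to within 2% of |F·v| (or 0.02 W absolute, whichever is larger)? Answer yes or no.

F·v = 30.58×(-0.938) = -28.68404 W.
(u² − w²)/2 = (50.77147 − 108.13962)/2 = -28.68407 W.
|Δ| = 0.00003;  2% of max(1, |F·v|) = 0.57368.

yes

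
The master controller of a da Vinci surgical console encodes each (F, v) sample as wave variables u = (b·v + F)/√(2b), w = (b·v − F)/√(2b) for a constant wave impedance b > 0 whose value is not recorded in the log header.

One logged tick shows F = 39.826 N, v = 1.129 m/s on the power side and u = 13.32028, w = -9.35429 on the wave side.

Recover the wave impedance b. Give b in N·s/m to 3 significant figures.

b = 6.17 N·s/m

u + w = 3.96599;  u + w = √(2b)·v, so √(2b) = 3.96599/1.129 = 3.51283.
b = (√(2b))²/2 = 12.34001/2 = 6.17000.
(Check via u − w = 2F/√(2b): u − w = 22.67457, 2F/√(2b) = 22.67457.)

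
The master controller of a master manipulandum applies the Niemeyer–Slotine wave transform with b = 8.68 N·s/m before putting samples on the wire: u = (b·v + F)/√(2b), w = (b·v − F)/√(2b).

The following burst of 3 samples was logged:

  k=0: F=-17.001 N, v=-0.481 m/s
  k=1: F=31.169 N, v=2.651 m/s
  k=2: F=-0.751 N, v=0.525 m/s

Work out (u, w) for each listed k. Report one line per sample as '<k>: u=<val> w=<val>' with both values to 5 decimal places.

k=0: b·v=8.68×(-0.481)=-4.17508; √(2b)=4.16653; u=(-4.17508+(-17.001))/4.16653=-5.08242, w=(-4.17508−(-17.001))/4.16653=3.07832
k=1: b·v=8.68×2.651=23.01068; √(2b)=4.16653; u=(23.01068+31.169)/4.16653=13.00354, w=(23.01068−31.169)/4.16653=-1.95806
k=2: b·v=8.68×0.525=4.55700; √(2b)=4.16653; u=(4.55700+(-0.751))/4.16653=0.91347, w=(4.55700−(-0.751))/4.16653=1.27396

0: u=-5.08242 w=3.07832
1: u=13.00354 w=-1.95806
2: u=0.91347 w=1.27396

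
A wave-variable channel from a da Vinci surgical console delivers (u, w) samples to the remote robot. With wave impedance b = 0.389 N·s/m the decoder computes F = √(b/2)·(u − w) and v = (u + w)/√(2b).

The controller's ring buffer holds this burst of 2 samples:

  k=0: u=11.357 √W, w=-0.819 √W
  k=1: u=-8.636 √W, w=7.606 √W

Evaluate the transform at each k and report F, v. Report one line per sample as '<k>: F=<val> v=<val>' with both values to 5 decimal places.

k=0: u−w=12.17600, u+w=10.53800; √(b/2)=0.44102, √(2b)=0.88204; F=0.44102×12.176=5.36988, v=10.53800/0.88204=11.94726
k=1: u−w=-16.24200, u+w=-1.03000; √(b/2)=0.44102, √(2b)=0.88204; F=0.44102×(-16.242)=-7.16307, v=-1.03000/0.88204=-1.16774

0: F=5.36988 v=11.94726
1: F=-7.16307 v=-1.16774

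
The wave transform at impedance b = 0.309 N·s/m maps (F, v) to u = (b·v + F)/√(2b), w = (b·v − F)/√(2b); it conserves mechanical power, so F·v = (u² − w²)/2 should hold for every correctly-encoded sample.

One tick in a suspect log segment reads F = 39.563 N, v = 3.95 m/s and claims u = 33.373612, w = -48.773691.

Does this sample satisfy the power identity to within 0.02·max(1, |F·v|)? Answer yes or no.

F·v = 39.563×3.95 = 156.273850 W.
(u² − w²)/2 = (1113.797978 − 2378.872934)/2 = -632.537478 W.
|Δ| = 788.811328;  2% of max(1, |F·v|) = 3.125477.

no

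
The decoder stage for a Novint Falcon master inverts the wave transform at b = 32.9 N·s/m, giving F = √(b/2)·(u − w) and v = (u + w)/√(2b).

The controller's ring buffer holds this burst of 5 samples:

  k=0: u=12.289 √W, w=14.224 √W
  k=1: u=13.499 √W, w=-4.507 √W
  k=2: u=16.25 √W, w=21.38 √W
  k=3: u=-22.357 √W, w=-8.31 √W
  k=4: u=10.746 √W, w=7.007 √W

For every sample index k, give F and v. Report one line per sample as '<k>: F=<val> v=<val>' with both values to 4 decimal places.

k=0: u−w=-1.9350, u+w=26.5130; √(b/2)=4.0559, √(2b)=8.1117; F=4.0559×(-1.935)=-7.8481, v=26.5130/8.1117=3.2685
k=1: u−w=18.0060, u+w=8.9920; √(b/2)=4.0559, √(2b)=8.1117; F=4.0559×18.006=73.0298, v=8.9920/8.1117=1.1085
k=2: u−w=-5.1300, u+w=37.6300; √(b/2)=4.0559, √(2b)=8.1117; F=4.0559×(-5.13)=-20.8066, v=37.6300/8.1117=4.6390
k=3: u−w=-14.0470, u+w=-30.6670; √(b/2)=4.0559, √(2b)=8.1117; F=4.0559×(-14.047)=-56.9727, v=-30.6670/8.1117=-3.7806
k=4: u−w=3.7390, u+w=17.7530; √(b/2)=4.0559, √(2b)=8.1117; F=4.0559×3.739=15.1649, v=17.7530/8.1117=2.1886

0: F=-7.8481 v=3.2685
1: F=73.0298 v=1.1085
2: F=-20.8066 v=4.6390
3: F=-56.9727 v=-3.7806
4: F=15.1649 v=2.1886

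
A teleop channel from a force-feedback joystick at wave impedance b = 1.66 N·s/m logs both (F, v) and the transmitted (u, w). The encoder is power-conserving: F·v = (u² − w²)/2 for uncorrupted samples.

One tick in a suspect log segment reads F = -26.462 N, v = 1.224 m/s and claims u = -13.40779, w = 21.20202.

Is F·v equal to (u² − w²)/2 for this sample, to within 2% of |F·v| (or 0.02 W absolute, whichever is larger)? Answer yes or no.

no

F·v = (-26.462)×1.224 = -32.3895 W.
(u² − w²)/2 = (179.7688 − 449.5257)/2 = -134.8784 W.
|Δ| = 102.4889;  2% of max(1, |F·v|) = 0.6478.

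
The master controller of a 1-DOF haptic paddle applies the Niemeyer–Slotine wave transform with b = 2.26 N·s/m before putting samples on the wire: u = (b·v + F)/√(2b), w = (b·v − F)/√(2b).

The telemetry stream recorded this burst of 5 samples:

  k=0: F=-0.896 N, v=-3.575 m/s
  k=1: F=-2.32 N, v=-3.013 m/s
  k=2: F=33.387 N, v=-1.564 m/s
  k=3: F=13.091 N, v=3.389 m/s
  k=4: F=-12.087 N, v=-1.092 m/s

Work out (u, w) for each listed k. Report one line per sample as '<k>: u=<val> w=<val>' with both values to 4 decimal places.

k=0: b·v=2.26×(-3.575)=-8.0795; √(2b)=2.1260; u=(-8.0795+(-0.896))/2.1260=-4.2217, w=(-8.0795−(-0.896))/2.1260=-3.3788
k=1: b·v=2.26×(-3.013)=-6.8094; √(2b)=2.1260; u=(-6.8094+(-2.32))/2.1260=-4.2941, w=(-6.8094−(-2.32))/2.1260=-2.1116
k=2: b·v=2.26×(-1.564)=-3.5346; √(2b)=2.1260; u=(-3.5346+33.387)/2.1260=14.0414, w=(-3.5346−33.387)/2.1260=-17.3665
k=3: b·v=2.26×3.389=7.6591; √(2b)=2.1260; u=(7.6591+13.091)/2.1260=9.7600, w=(7.6591−13.091)/2.1260=-2.5549
k=4: b·v=2.26×(-1.092)=-2.4679; √(2b)=2.1260; u=(-2.4679+(-12.087))/2.1260=-6.8461, w=(-2.4679−(-12.087))/2.1260=4.5244

0: u=-4.2217 w=-3.3788
1: u=-4.2941 w=-2.1116
2: u=14.0414 w=-17.3665
3: u=9.7600 w=-2.5549
4: u=-6.8461 w=4.5244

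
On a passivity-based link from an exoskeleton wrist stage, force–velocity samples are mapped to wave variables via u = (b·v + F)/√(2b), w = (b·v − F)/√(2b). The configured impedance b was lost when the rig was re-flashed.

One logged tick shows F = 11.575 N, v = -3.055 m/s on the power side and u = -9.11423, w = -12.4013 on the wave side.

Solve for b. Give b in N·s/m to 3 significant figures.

b = 24.8 N·s/m

u + w = -21.5155;  u + w = √(2b)·v, so √(2b) = -21.5155/(-3.055) = 7.0427.
b = (√(2b))²/2 = 49.6000/2 = 24.8000.
(Check via u − w = 2F/√(2b): u − w = 3.2871, 2F/√(2b) = 3.2871.)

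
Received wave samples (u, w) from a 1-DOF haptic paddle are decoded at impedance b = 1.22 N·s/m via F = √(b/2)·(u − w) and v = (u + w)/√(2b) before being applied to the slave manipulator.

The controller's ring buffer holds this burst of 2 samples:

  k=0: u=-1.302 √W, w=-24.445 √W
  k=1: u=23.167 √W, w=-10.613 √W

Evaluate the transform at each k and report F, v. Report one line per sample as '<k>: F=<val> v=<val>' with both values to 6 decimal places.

k=0: u−w=23.143000, u+w=-25.747000; √(b/2)=0.781025, √(2b)=1.562050; F=0.781025×23.143=18.075261, v=-25.747000/1.562050=-16.482828
k=1: u−w=33.780000, u+w=12.554000; √(b/2)=0.781025, √(2b)=1.562050; F=0.781025×33.78=26.383023, v=12.554000/1.562050=8.036875

0: F=18.075261 v=-16.482828
1: F=26.383023 v=8.036875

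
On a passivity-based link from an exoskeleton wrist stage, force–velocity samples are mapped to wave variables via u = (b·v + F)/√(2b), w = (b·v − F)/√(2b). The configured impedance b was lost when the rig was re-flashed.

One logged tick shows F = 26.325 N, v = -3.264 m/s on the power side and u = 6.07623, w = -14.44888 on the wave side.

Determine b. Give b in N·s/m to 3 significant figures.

b = 3.29 N·s/m

u + w = -8.37265;  u + w = √(2b)·v, so √(2b) = -8.37265/(-3.264) = 2.56515.
b = (√(2b))²/2 = 6.58000/2 = 3.29000.
(Check via u − w = 2F/√(2b): u − w = 20.52511, 2F/√(2b) = 20.52511.)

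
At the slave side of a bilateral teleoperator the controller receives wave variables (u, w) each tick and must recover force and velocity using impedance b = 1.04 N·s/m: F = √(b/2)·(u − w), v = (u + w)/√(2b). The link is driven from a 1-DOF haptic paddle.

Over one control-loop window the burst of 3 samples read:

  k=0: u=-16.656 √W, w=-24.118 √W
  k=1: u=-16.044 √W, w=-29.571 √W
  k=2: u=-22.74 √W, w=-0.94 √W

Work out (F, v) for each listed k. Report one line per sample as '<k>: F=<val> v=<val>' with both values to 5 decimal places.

k=0: u−w=7.46200, u+w=-40.77400; √(b/2)=0.72111, √(2b)=1.44222; F=0.72111×7.462=5.38092, v=-40.77400/1.44222=-28.27168
k=1: u−w=13.52700, u+w=-45.61500; √(b/2)=0.72111, √(2b)=1.44222; F=0.72111×13.527=9.75446, v=-45.61500/1.44222=-31.62831
k=2: u−w=-21.80000, u+w=-23.68000; √(b/2)=0.72111, √(2b)=1.44222; F=0.72111×(-21.8)=-15.72020, v=-23.68000/1.44222=-16.41913

0: F=5.38092 v=-28.27168
1: F=9.75446 v=-31.62831
2: F=-15.72020 v=-16.41913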